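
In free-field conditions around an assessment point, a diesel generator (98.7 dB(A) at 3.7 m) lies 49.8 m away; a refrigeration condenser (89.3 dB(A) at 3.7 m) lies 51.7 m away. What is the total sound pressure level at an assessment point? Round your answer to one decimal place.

First find each source's level at the receiver (point-source: −20·log₁₀(r/r_ref)), then combine on an intensity basis.
diesel generator: 98.7 − 20·log₁₀(49.8/3.7) = 98.7 − 22.58 = 76.12 dB(A).
refrigeration condenser: 89.3 − 20·log₁₀(51.7/3.7) = 89.3 − 22.91 = 66.39 dB(A).
Σ 10^(L/10) = 4.528e+07 → L_total = 10·log₁₀(4.528e+07) = 76.56 dB(A).

76.6 dB(A)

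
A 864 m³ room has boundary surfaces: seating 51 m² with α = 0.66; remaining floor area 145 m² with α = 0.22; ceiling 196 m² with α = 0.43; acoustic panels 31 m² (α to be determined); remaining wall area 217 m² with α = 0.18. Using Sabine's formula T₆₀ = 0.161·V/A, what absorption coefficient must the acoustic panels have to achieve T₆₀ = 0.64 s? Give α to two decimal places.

A = 0.161·V/T₆₀ = 0.161·864/0.64 = 217.35 m² sabins.
Absorption from the other surfaces = 51·0.66 + 145·0.22 + 196·0.43 + 217·0.18 = 188.90 m², so the acoustic panels must supply 28.45 m² over 31 m².
α = 28.45/31 = 0.918.

0.92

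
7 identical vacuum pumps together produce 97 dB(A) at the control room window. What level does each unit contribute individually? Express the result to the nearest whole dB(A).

89 dB(A)

For N identical incoherent sources L_total = L₁ + 10·log₁₀ N, so L₁ = 97 − 10·log₁₀(7) = 97 − 8.451.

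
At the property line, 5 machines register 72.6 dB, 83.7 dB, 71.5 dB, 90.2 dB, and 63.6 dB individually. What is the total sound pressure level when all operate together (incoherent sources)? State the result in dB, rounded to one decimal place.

Incoherent sources combine by intensity addition: L_total = 10·log₁₀(Σ 10^(L_i/10)).
Σ 10^(L/10) = 10^(72.6/10) + 10^(83.7/10) + 10^(71.5/10) + 10^(90.2/10) + 10^(63.6/10) = 1.316e+09.
L_total = 10·log₁₀(1.316e+09) = 91.19 dB.

91.2 dB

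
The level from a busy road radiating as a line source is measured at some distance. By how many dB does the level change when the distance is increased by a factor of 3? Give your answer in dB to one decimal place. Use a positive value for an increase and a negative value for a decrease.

-4.8 dB

Line-source spreading: ΔL = −10·log₁₀(r₂/r₁).
ΔL = −10·log₁₀(3) = -4.77 dB.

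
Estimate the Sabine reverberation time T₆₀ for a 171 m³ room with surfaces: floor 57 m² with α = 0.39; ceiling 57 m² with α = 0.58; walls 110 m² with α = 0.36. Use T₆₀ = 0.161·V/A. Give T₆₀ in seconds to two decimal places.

0.29 s

A = Σ Sᵢαᵢ = 57·0.39 + 57·0.58 + 110·0.36 = 94.89 m².
T₆₀ = 0.161 × 171 / 94.89 = 0.290 s.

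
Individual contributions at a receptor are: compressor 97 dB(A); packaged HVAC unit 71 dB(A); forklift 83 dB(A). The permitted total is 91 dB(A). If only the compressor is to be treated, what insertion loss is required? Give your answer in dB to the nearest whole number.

7 dB

Fixed contribution from the other sources: Σ 10^(L/10) = 10^(71/10) + 10^(83/10) = 2.121e+08 (83.27 dB(A)).
To meet 91 dB(A) overall, the treated compressor may contribute at most 10^(91/10) − 2.121e+08 = 1.047e+09, i.e. 90.20 dB(A).
So the compressor must be reduced from 97 to 90.20 dB(A): IL = 6.80 dB.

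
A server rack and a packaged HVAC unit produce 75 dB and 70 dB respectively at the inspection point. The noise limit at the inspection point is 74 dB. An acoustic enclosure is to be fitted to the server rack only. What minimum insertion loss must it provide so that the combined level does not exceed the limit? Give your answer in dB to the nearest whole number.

The untreated sources together contribute 10^(70/10) = 1.000e+07, i.e. 70.00 dB.
The limit corresponds to 10^(74/10) = 2.512e+07; subtracting the fixed part leaves 1.512e+07 for the server rack, i.e. 71.80 dB.
Required insertion loss = 75 − 71.80 = 3.20 dB.

3 dB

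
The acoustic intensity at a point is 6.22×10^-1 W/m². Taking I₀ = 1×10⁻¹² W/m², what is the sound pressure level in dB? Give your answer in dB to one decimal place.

117.9 dB

I/I₀ = 6.22×10^-1/10⁻¹² = 6.22×10^11, and L = 10·log₁₀(I/I₀).
L = 10·(0.7938 + 11) = 117.94 dB.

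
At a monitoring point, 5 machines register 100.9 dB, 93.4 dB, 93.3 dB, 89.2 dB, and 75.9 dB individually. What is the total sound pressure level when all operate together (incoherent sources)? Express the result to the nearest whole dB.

102 dB

For uncorrelated sources the intensities add, so convert each level to linear form, sum, and take 10·log₁₀ of the total.
Σ 10^(L/10) = 10^(100.9/10) + 10^(93.4/10) + 10^(93.3/10) + 10^(89.2/10) + 10^(75.9/10) = 1.750e+10.
L_total = 10·log₁₀(1.750e+10) = 102.43 dB.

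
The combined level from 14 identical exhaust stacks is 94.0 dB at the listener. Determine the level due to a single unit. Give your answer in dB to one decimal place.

For N identical incoherent sources L_total = L₁ + 10·log₁₀ N, so L₁ = 94.0 − 10·log₁₀(14) = 94.0 − 11.461.

82.5 dB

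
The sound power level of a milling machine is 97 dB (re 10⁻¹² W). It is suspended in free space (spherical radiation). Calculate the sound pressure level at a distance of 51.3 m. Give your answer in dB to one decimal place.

51.8 dB

L_p = L_w − 10·log₁₀(4π·r²) with r = 51.3 m.
4π·r² = 3.307e+04 m², 10·log₁₀ of that is 45.194 dB.
L_p = 97 − 45.194 = 51.81 dB.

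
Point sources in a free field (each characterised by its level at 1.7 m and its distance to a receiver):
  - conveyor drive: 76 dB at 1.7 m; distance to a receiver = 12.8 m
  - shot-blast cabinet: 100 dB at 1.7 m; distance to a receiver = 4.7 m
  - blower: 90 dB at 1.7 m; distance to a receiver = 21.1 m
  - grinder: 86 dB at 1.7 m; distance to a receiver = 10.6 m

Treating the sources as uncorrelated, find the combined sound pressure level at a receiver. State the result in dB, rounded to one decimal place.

First find each source's level at the receiver (point-source: −20·log₁₀(r/r_ref)), then combine on an intensity basis.
conveyor drive: 76 − 20·log₁₀(12.8/1.7) = 76 − 17.54 = 58.46 dB.
shot-blast cabinet: 100 − 20·log₁₀(4.7/1.7) = 100 − 8.83 = 91.17 dB.
blower: 90 − 20·log₁₀(21.1/1.7) = 90 − 21.88 = 68.12 dB.
grinder: 86 − 20·log₁₀(10.6/1.7) = 86 − 15.90 = 70.10 dB.
Σ 10^(L/10) = 1.326e+09 → L_total = 10·log₁₀(1.326e+09) = 91.22 dB.

91.2 dB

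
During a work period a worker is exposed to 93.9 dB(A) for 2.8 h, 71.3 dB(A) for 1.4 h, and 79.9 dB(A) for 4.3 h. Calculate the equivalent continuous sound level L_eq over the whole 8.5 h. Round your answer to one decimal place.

89.3 dB(A)

The energy average is taken in the linear domain: L_eq = 10·log₁₀[(Σ tᵢ·10^(Lᵢ/10))/T], T = 8.5 h.
Σ tᵢ·10^(Lᵢ/10) = 2.8·10^(93.9/10) + 1.4·10^(71.3/10) + 4.3·10^(79.9/10) = 7.312e+09.
L_eq = 10·log₁₀(7.312e+09/8.5) = 89.35 dB(A).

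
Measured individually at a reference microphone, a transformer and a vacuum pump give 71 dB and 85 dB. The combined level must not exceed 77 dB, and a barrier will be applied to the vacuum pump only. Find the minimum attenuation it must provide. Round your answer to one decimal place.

9.3 dB

The untreated sources together contribute 10^(71/10) = 1.259e+07, i.e. 71.00 dB.
The limit corresponds to 10^(77/10) = 5.012e+07; subtracting the fixed part leaves 3.753e+07 for the vacuum pump, i.e. 75.74 dB.
Required insertion loss = 85 − 75.74 = 9.26 dB.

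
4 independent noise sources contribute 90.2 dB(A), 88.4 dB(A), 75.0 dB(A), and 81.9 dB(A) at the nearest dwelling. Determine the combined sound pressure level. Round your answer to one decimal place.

For uncorrelated sources the intensities add, so convert each level to linear form, sum, and take 10·log₁₀ of the total.
Σ 10^(L/10) = 10^(90.2/10) + 10^(88.4/10) + 10^(75.0/10) + 10^(81.9/10) = 1.925e+09.
L_total = 10·log₁₀(1.925e+09) = 92.85 dB(A).

92.8 dB(A)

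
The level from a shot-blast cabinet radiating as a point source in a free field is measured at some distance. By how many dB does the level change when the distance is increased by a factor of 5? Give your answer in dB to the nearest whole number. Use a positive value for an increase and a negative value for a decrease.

-14 dB

A point source loses 6 dB per doubling of distance; generally ΔL = −20·log₁₀(r₂/r₁).
ΔL = −20·log₁₀(5) = -13.98 dB.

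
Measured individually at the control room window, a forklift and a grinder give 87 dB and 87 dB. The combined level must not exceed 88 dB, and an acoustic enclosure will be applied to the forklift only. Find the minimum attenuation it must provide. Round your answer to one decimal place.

The untreated sources together contribute 10^(87/10) = 5.012e+08, i.e. 87.00 dB.
The limit corresponds to 10^(88/10) = 6.310e+08; subtracting the fixed part leaves 1.298e+08 for the forklift, i.e. 81.13 dB.
Required insertion loss = 87 − 81.13 = 5.87 dB.

5.9 dB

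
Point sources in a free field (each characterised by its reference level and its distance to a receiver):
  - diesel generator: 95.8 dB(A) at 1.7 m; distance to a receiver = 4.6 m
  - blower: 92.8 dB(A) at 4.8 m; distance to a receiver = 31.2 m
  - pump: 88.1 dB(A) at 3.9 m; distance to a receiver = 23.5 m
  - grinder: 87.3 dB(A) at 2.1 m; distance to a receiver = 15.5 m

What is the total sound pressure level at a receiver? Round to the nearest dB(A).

88 dB(A)

Propagate each source to the receiver with L = L_ref − 20·log₁₀(r/r_ref), then add intensities.
diesel generator: 95.8 − 20·log₁₀(4.6/1.7) = 95.8 − 8.65 = 87.15 dB(A).
blower: 92.8 − 20·log₁₀(31.2/4.8) = 92.8 − 16.26 = 76.54 dB(A).
pump: 88.1 − 20·log₁₀(23.5/3.9) = 88.1 − 15.60 = 72.50 dB(A).
grinder: 87.3 − 20·log₁₀(15.5/2.1) = 87.3 − 17.36 = 69.94 dB(A).
Σ 10^(L/10) = 5.920e+08 → L_total = 10·log₁₀(5.920e+08) = 87.72 dB(A).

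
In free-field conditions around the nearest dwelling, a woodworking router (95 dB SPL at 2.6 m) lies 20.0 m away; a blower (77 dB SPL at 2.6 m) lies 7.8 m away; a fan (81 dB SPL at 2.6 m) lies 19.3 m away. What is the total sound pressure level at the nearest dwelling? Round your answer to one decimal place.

77.9 dB SPL

First find each source's level at the receiver (point-source: −20·log₁₀(r/r_ref)), then combine on an intensity basis.
woodworking router: 95 − 20·log₁₀(20.0/2.6) = 95 − 17.72 = 77.28 dB SPL.
blower: 77 − 20·log₁₀(7.8/2.6) = 77 − 9.54 = 67.46 dB SPL.
fan: 81 − 20·log₁₀(19.3/2.6) = 81 − 17.41 = 63.59 dB SPL.
Σ 10^(L/10) = 6.130e+07 → L_total = 10·log₁₀(6.130e+07) = 77.87 dB SPL.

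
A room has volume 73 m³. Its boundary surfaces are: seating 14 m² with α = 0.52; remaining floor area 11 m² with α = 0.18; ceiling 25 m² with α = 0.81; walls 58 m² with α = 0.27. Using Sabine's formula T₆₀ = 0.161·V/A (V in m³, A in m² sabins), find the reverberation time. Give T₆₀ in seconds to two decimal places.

A = Σ Sᵢαᵢ = 14·0.52 + 11·0.18 + 25·0.81 + 58·0.27 = 45.17 m².
T₆₀ = 0.161·V/A = 0.161·73/45.17 = 0.260 s.

0.26 s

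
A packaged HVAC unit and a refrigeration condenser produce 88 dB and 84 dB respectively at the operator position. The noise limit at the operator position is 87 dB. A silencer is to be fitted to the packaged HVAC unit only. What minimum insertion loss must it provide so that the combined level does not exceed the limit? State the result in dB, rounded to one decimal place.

Fixed contribution from the other source: Σ 10^(L/10) = 10^(84/10) = 2.512e+08 (84.00 dB).
To meet 87 dB overall, the treated packaged HVAC unit may contribute at most 10^(87/10) − 2.512e+08 = 2.500e+08, i.e. 83.98 dB.
Required insertion loss = 88 − 83.98 = 4.02 dB.

4.0 dB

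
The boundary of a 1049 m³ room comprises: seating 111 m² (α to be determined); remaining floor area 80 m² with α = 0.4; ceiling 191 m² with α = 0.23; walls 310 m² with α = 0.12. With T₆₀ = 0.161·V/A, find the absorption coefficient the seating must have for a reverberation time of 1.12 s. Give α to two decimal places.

0.34

Required total absorption A = 0.161·1049/1.12 = 150.79 m².
Absorption from the other surfaces = 80·0.4 + 191·0.23 + 310·0.12 = 113.13 m², so the seating must supply 37.66 m² over 111 m².
α = 37.66/111 = 0.339.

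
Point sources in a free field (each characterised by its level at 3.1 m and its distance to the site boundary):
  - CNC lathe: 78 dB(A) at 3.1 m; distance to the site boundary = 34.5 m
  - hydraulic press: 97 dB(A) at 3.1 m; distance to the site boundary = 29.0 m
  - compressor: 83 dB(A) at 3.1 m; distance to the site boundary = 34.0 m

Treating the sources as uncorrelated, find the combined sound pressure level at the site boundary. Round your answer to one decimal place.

Propagate each source to the receiver with L = L_ref − 20·log₁₀(r/r_ref), then add intensities.
CNC lathe: 78 − 20·log₁₀(34.5/3.1) = 78 − 20.93 = 57.07 dB(A).
hydraulic press: 97 − 20·log₁₀(29.0/3.1) = 97 − 19.42 = 77.58 dB(A).
compressor: 83 − 20·log₁₀(34.0/3.1) = 83 − 20.80 = 62.20 dB(A).
Σ 10^(L/10) = 5.944e+07 → L_total = 10·log₁₀(5.944e+07) = 77.74 dB(A).

77.7 dB(A)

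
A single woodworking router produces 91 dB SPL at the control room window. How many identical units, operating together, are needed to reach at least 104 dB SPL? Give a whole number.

N identical sources give L₁ + 10·log₁₀ N, so require 10·log₁₀ N ≥ 104 − 91 = 13.0 dB.
N ≥ 10^(13.0/10) = 19.953, so N = 20.

20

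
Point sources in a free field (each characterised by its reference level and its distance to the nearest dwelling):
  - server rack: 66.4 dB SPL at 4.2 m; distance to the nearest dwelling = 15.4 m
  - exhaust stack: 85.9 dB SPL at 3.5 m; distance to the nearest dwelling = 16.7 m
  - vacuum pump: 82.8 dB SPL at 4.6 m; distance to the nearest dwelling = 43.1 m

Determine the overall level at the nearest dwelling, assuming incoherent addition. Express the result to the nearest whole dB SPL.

73 dB SPL

First find each source's level at the receiver (point-source: −20·log₁₀(r/r_ref)), then combine on an intensity basis.
server rack: 66.4 − 20·log₁₀(15.4/4.2) = 66.4 − 11.29 = 55.11 dB SPL.
exhaust stack: 85.9 − 20·log₁₀(16.7/3.5) = 85.9 − 13.57 = 72.33 dB SPL.
vacuum pump: 82.8 − 20·log₁₀(43.1/4.6) = 82.8 − 19.43 = 63.37 dB SPL.
Σ 10^(L/10) = 1.958e+07 → L_total = 10·log₁₀(1.958e+07) = 72.92 dB SPL.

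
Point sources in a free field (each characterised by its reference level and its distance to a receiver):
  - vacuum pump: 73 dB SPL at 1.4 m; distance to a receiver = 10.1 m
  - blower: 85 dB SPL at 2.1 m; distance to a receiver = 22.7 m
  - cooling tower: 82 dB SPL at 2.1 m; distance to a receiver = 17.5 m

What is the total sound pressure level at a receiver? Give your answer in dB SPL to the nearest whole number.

67 dB SPL

Propagate each source to the receiver with L = L_ref − 20·log₁₀(r/r_ref), then add intensities.
vacuum pump: 73 − 20·log₁₀(10.1/1.4) = 73 − 17.16 = 55.84 dB SPL.
blower: 85 − 20·log₁₀(22.7/2.1) = 85 − 20.68 = 64.32 dB SPL.
cooling tower: 82 − 20·log₁₀(17.5/2.1) = 82 − 18.42 = 63.58 dB SPL.
Σ 10^(L/10) = 5.372e+06 → L_total = 10·log₁₀(5.372e+06) = 67.30 dB SPL.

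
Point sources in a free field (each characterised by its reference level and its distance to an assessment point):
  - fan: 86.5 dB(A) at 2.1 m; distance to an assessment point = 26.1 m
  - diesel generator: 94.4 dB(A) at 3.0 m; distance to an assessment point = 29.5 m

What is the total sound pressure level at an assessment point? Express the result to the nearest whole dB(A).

75 dB(A)

Apply inverse-square spreading to bring every level to the receiver, then sum 10^(L/10).
fan: 86.5 − 20·log₁₀(26.1/2.1) = 86.5 − 21.89 = 64.61 dB(A).
diesel generator: 94.4 − 20·log₁₀(29.5/3.0) = 94.4 − 19.85 = 74.55 dB(A).
Σ 10^(L/10) = 3.138e+07 → L_total = 10·log₁₀(3.138e+07) = 74.97 dB(A).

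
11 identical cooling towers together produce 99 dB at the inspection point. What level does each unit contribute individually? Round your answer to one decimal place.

88.6 dB

Dividing the total intensity by 11 lowers the level by 10·log₁₀ 11 = 10.414 dB: L₁ = 99 − 10.414.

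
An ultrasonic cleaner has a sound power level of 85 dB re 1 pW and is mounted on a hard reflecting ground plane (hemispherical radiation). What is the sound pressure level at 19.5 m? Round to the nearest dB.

51 dB

L_p = L_w − 10·log₁₀(2π·r²) with r = 19.5 m.
2π·r² = 2389 m², 10·log₁₀ of that is 33.782 dB.
L_p = 85 − 33.782 = 51.22 dB.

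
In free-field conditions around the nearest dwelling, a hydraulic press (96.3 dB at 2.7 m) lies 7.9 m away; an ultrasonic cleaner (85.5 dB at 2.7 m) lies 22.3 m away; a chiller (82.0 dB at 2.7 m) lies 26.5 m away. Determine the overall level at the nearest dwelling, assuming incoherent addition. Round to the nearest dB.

87 dB

Apply inverse-square spreading to bring every level to the receiver, then sum 10^(L/10).
hydraulic press: 96.3 − 20·log₁₀(7.9/2.7) = 96.3 − 9.33 = 86.97 dB.
ultrasonic cleaner: 85.5 − 20·log₁₀(22.3/2.7) = 85.5 − 18.34 = 67.16 dB.
chiller: 82.0 − 20·log₁₀(26.5/2.7) = 82.0 − 19.84 = 62.16 dB.
Σ 10^(L/10) = 5.051e+08 → L_total = 10·log₁₀(5.051e+08) = 87.03 dB.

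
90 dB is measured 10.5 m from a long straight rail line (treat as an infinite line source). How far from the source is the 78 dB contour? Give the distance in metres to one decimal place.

Line-source spreading drops the level by 10·log₁₀(r₂/r₁); inverting, r₂/r₁ = 10^(ΔL/10).
r₂ = 10.5·10^((90−78)/10) = 10.5·10^(12.0/10) = 166.41 m.

166.4 m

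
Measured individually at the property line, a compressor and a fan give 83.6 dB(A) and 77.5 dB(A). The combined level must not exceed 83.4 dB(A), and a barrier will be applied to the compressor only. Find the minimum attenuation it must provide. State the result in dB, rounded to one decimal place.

Everything except the compressor sums to 10^(77.5/10) = 5.623e+07 in linear terms, 77.50 dB(A).
The limit corresponds to 10^(83.4/10) = 2.188e+08; subtracting the fixed part leaves 1.625e+08 for the compressor, i.e. 82.11 dB(A).
So the compressor must be reduced from 83.6 to 82.11 dB(A): IL = 1.49 dB.

1.5 dB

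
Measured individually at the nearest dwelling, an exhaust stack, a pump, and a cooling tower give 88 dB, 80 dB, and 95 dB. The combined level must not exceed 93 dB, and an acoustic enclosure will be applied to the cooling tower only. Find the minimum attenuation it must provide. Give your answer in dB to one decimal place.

4.0 dB

The untreated sources together contribute 10^(88/10) + 10^(80/10) = 7.310e+08, i.e. 88.64 dB.
To meet 93 dB overall, the treated cooling tower may contribute at most 10^(93/10) − 7.310e+08 = 1.264e+09, i.e. 91.02 dB.
Required insertion loss = 95 − 91.02 = 3.98 dB.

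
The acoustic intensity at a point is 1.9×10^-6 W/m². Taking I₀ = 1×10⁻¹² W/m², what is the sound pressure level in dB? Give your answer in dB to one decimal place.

L = 10·log₁₀(I/I₀) = 10·log₁₀(1.9×10^-6/10⁻¹²) = 10·log₁₀(1.9×10^6).
L = 10·(0.2788 + 6) = 62.79 dB.

62.8 dB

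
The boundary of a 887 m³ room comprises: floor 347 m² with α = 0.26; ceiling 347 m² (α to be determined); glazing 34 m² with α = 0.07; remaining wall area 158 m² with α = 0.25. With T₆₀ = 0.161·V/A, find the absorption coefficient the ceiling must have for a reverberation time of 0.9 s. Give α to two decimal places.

0.08

A = 0.161·V/T₆₀ = 0.161·887/0.9 = 158.67 m² sabins.
Absorption from the other surfaces = 347·0.26 + 34·0.07 + 158·0.25 = 132.10 m², so the ceiling must supply 26.57 m² over 347 m².
α = 26.57/347 = 0.077.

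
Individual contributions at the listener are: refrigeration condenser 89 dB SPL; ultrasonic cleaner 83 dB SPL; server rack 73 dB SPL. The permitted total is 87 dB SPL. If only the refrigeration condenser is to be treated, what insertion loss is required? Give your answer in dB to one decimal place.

4.5 dB

The untreated sources together contribute 10^(83/10) + 10^(73/10) = 2.195e+08, i.e. 83.41 dB SPL.
To meet 87 dB SPL overall, the treated refrigeration condenser may contribute at most 10^(87/10) − 2.195e+08 = 2.817e+08, i.e. 84.50 dB SPL.
So the refrigeration condenser must be reduced from 89 to 84.50 dB SPL: IL = 4.50 dB.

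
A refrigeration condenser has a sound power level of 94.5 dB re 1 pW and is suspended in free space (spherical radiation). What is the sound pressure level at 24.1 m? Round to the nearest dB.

The power spreads over a sphere of area 4π·r², so L_p = L_w − 10·log₁₀(4π·r²).
4π·r² = 7299 m², 10·log₁₀ of that is 38.632 dB.
L_p = 94.5 − 38.632 = 55.87 dB.

56 dB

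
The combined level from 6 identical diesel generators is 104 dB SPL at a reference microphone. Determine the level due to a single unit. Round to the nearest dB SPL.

6 equal contributions raise the level by 10·log₁₀ 6 = 7.782 dB, so each unit alone gives 104 − 7.782.

96 dB SPL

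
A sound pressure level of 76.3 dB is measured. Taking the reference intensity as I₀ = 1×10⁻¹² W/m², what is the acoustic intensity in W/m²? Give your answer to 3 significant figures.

L = 10·log₁₀(I/I₀) ⇒ I = I₀·10^(L/10) = 10⁻¹² × 10^7.63.

4.27e-05 W/m²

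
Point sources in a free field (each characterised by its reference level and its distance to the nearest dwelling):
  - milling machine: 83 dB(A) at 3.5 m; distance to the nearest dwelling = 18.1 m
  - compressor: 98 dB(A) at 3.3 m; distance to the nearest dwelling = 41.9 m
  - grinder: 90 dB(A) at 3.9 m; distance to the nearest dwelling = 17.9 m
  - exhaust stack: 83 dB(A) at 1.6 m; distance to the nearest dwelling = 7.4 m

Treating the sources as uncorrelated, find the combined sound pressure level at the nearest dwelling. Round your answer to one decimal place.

Apply inverse-square spreading to bring every level to the receiver, then sum 10^(L/10).
milling machine: 83 − 20·log₁₀(18.1/3.5) = 83 − 14.27 = 68.73 dB(A).
compressor: 98 − 20·log₁₀(41.9/3.3) = 98 − 22.07 = 75.93 dB(A).
grinder: 90 − 20·log₁₀(17.9/3.9) = 90 − 13.24 = 76.76 dB(A).
exhaust stack: 83 − 20·log₁₀(7.4/1.6) = 83 − 13.30 = 69.70 dB(A).
Σ 10^(L/10) = 1.034e+08 → L_total = 10·log₁₀(1.034e+08) = 80.15 dB(A).

80.1 dB(A)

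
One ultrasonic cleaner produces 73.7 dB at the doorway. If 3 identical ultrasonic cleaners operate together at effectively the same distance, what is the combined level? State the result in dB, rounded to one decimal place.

78.5 dB

N identical incoherent sources raise the level by 10·log₁₀ N.
L_total = 73.7 + 10·log₁₀(3) = 73.7 + 4.771 = 78.47 dB.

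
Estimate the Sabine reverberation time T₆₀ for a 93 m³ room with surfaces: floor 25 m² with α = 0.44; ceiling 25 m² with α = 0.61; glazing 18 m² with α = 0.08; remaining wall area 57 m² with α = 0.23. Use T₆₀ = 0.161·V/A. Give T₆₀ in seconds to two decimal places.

0.37 s

Summing Sᵢαᵢ: 25·0.44 + 25·0.61 + 18·0.08 + 57·0.23 = 40.80 m².
T₆₀ = 0.161 × 93 / 40.80 = 0.367 s.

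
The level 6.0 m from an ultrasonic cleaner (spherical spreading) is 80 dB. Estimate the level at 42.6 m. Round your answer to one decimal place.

63.0 dB

Spherical spreading from a point source gives a 20·log₁₀(r₂/r₁) drop.
L₂ = 80 − 20·log₁₀(42.6/6.0) = 80 − 17.025 = 62.97 dB.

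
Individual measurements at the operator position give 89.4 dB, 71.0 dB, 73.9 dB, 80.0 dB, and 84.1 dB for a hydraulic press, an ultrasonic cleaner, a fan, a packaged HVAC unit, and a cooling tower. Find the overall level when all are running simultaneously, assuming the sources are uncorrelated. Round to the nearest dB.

91 dB

For uncorrelated sources the intensities add, so convert each level to linear form, sum, and take 10·log₁₀ of the total.
Σ 10^(L/10) = 10^(89.4/10) + 10^(71.0/10) + 10^(73.9/10) + 10^(80.0/10) + 10^(84.1/10) = 1.265e+09.
L_total = 10·log₁₀(1.265e+09) = 91.02 dB.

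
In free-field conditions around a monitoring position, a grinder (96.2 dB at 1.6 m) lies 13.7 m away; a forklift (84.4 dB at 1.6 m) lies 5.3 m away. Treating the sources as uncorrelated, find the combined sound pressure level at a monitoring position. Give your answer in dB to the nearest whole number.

First find each source's level at the receiver (point-source: −20·log₁₀(r/r_ref)), then combine on an intensity basis.
grinder: 96.2 − 20·log₁₀(13.7/1.6) = 96.2 − 18.65 = 77.55 dB.
forklift: 84.4 − 20·log₁₀(5.3/1.6) = 84.4 − 10.40 = 74.00 dB.
Σ 10^(L/10) = 8.196e+07 → L_total = 10·log₁₀(8.196e+07) = 79.14 dB.

79 dB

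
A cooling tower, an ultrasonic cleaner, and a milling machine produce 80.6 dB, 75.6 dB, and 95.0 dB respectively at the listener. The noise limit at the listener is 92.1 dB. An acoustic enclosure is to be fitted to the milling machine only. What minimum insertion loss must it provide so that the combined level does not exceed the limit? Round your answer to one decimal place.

3.3 dB

Everything except the milling machine sums to 10^(80.6/10) + 10^(75.6/10) = 1.511e+08 in linear terms, 81.79 dB.
To meet 92.1 dB overall, the treated milling machine may contribute at most 10^(92.1/10) − 1.511e+08 = 1.471e+09, i.e. 91.68 dB.
Required insertion loss = 95.0 − 91.68 = 3.32 dB.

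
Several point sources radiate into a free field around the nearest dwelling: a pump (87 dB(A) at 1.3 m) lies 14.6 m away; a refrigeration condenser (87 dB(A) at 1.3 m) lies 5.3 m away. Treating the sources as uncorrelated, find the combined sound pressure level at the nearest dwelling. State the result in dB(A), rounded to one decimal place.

75.3 dB(A)

Propagate each source to the receiver with L = L_ref − 20·log₁₀(r/r_ref), then add intensities.
pump: 87 − 20·log₁₀(14.6/1.3) = 87 − 21.01 = 65.99 dB(A).
refrigeration condenser: 87 − 20·log₁₀(5.3/1.3) = 87 − 12.21 = 74.79 dB(A).
Σ 10^(L/10) = 3.413e+07 → L_total = 10·log₁₀(3.413e+07) = 75.33 dB(A).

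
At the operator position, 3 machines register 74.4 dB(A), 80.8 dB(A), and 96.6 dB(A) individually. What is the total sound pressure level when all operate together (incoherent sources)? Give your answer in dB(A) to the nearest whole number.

For uncorrelated sources the intensities add, so convert each level to linear form, sum, and take 10·log₁₀ of the total.
Σ 10^(L/10) = 10^(74.4/10) + 10^(80.8/10) + 10^(96.6/10) = 4.719e+09.
L_total = 10·log₁₀(4.719e+09) = 96.74 dB(A).

97 dB(A)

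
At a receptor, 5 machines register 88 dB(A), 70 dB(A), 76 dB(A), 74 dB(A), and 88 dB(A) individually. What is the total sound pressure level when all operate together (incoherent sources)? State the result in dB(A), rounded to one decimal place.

91.3 dB(A)

Incoherent sources combine by intensity addition: L_total = 10·log₁₀(Σ 10^(L_i/10)).
Σ 10^(L/10) = 10^(88/10) + 10^(70/10) + 10^(76/10) + 10^(74/10) + 10^(88/10) = 1.337e+09.
L_total = 10·log₁₀(1.337e+09) = 91.26 dB(A).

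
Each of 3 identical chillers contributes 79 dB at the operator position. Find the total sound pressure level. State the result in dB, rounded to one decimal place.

83.8 dB

L_total = L₁ + 10·log₁₀ N for N identical incoherent sources.
L_total = 79 + 10·log₁₀(3) = 79 + 4.771 = 83.77 dB.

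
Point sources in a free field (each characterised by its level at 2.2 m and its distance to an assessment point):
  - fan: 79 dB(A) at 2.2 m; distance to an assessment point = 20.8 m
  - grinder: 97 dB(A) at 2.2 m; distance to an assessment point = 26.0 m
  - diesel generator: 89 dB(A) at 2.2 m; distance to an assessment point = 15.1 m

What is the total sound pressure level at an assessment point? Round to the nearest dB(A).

77 dB(A)

Propagate each source to the receiver with L = L_ref − 20·log₁₀(r/r_ref), then add intensities.
fan: 79 − 20·log₁₀(20.8/2.2) = 79 − 19.51 = 59.49 dB(A).
grinder: 97 − 20·log₁₀(26.0/2.2) = 97 − 21.45 = 75.55 dB(A).
diesel generator: 89 − 20·log₁₀(15.1/2.2) = 89 − 16.73 = 72.27 dB(A).
Σ 10^(L/10) = 5.363e+07 → L_total = 10·log₁₀(5.363e+07) = 77.29 dB(A).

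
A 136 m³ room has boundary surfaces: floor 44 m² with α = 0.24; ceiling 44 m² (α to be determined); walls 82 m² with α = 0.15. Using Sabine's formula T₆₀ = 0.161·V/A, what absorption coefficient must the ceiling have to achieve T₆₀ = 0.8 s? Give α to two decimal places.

From T₆₀ = 0.161·V/A, the target T₆₀ = 0.8 s needs A = 0.161·136/0.8 = 27.37 m².
Absorption from the other surfaces = 44·0.24 + 82·0.15 = 22.86 m², so the ceiling must supply 4.51 m² over 44 m².
α = 4.51/44 = 0.103.

0.10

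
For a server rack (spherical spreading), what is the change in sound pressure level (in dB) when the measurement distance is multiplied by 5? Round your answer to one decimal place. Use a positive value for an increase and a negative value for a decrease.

A point source loses 6 dB per doubling of distance; generally ΔL = −20·log₁₀(r₂/r₁).
ΔL = −20·log₁₀(5) = -13.98 dB.

-14.0 dB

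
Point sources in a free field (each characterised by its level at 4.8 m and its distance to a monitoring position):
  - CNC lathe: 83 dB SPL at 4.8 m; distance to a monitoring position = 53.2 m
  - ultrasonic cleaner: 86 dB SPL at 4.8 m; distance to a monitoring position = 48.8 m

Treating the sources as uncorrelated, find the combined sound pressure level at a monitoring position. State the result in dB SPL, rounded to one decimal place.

67.4 dB SPL

Propagate each source to the receiver with L = L_ref − 20·log₁₀(r/r_ref), then add intensities.
CNC lathe: 83 − 20·log₁₀(53.2/4.8) = 83 − 20.89 = 62.11 dB SPL.
ultrasonic cleaner: 86 − 20·log₁₀(48.8/4.8) = 86 − 20.14 = 65.86 dB SPL.
Σ 10^(L/10) = 5.476e+06 → L_total = 10·log₁₀(5.476e+06) = 67.38 dB SPL.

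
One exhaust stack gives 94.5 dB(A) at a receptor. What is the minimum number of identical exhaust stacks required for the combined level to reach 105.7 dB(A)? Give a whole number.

Need L₁ + 10·log₁₀ N ≥ 105.7, i.e. log₁₀ N ≥ 1.12.
N ≥ 10^(11.2/10) = 13.183, so N = 14.

14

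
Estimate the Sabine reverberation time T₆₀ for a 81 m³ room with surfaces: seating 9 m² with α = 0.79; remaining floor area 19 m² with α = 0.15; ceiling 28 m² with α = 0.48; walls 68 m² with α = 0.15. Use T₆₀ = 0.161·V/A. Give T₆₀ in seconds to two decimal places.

0.39 s

Total absorption A = 9·0.79 + 19·0.15 + 28·0.48 + 68·0.15 = 33.60 m² sabins.
T₆₀ = 0.161 × 81 / 33.60 = 0.388 s.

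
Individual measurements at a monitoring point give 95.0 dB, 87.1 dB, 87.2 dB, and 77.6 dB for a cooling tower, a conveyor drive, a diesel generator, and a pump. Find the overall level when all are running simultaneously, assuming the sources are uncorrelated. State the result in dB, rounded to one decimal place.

96.3 dB

Incoherent sources combine by intensity addition: L_total = 10·log₁₀(Σ 10^(L_i/10)).
Σ 10^(L/10) = 10^(95.0/10) + 10^(87.1/10) + 10^(87.2/10) + 10^(77.6/10) = 4.257e+09.
L_total = 10·log₁₀(4.257e+09) = 96.29 dB.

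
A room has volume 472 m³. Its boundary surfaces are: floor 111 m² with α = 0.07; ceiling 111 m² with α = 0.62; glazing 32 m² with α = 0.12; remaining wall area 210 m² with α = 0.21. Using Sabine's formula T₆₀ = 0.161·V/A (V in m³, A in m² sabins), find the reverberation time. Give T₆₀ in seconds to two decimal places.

Summing Sᵢαᵢ: 111·0.07 + 111·0.62 + 32·0.12 + 210·0.21 = 124.53 m².
T₆₀ = 0.161 × 472 / 124.53 = 0.610 s.

0.61 s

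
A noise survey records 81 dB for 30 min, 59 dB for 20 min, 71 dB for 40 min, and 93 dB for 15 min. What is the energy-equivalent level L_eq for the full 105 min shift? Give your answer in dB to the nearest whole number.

85 dB

L_eq = 10·log₁₀[(1/T)·Σ tᵢ·10^(Lᵢ/10)] with T = 105 min.
Σ tᵢ·10^(Lᵢ/10) = 30·10^(81/10) + 20·10^(59/10) + 40·10^(71/10) + 15·10^(93/10) = 3.423e+10.
L_eq = 10·log₁₀(3.423e+10/105) = 85.13 dB.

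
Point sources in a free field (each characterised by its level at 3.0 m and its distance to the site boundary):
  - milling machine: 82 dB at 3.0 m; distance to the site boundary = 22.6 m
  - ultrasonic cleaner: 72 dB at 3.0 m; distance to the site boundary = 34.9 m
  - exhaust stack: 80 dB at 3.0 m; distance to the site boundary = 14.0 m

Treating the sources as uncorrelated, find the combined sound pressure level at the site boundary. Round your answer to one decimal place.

68.8 dB

Propagate each source to the receiver with L = L_ref − 20·log₁₀(r/r_ref), then add intensities.
milling machine: 82 − 20·log₁₀(22.6/3.0) = 82 − 17.54 = 64.46 dB.
ultrasonic cleaner: 72 − 20·log₁₀(34.9/3.0) = 72 − 21.31 = 50.69 dB.
exhaust stack: 80 − 20·log₁₀(14.0/3.0) = 80 − 13.38 = 66.62 dB.
Σ 10^(L/10) = 7.502e+06 → L_total = 10·log₁₀(7.502e+06) = 68.75 dB.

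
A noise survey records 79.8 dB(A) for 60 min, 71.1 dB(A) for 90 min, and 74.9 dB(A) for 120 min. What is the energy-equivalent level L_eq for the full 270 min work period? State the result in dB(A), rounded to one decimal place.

75.9 dB(A)

The energy average is taken in the linear domain: L_eq = 10·log₁₀[(Σ tᵢ·10^(Lᵢ/10))/T], T = 270 min.
Σ tᵢ·10^(Lᵢ/10) = 60·10^(79.8/10) + 90·10^(71.1/10) + 120·10^(74.9/10) = 1.060e+10.
L_eq = 10·log₁₀(1.060e+10/270) = 75.94 dB(A).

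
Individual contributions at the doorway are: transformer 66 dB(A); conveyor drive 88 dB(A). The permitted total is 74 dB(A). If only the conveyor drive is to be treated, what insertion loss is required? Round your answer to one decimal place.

Fixed contribution from the other source: Σ 10^(L/10) = 10^(66/10) = 3.981e+06 (66.00 dB(A)).
To meet 74 dB(A) overall, the treated conveyor drive may contribute at most 10^(74/10) − 3.981e+06 = 2.114e+07, i.e. 73.25 dB(A).
So the conveyor drive must be reduced from 88 to 73.25 dB(A): IL = 14.75 dB.

14.7 dB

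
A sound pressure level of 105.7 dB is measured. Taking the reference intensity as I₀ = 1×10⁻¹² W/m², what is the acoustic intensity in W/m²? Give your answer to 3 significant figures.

L = 10·log₁₀(I/I₀) ⇒ I = I₀·10^(L/10) = 10⁻¹² × 10^10.57.

0.0372 W/m²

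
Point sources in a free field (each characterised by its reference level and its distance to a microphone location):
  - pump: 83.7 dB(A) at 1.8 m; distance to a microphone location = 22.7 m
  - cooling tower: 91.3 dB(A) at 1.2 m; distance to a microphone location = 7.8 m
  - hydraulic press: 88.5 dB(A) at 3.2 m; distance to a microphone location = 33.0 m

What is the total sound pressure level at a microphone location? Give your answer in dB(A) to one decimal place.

76.0 dB(A)

Apply inverse-square spreading to bring every level to the receiver, then sum 10^(L/10).
pump: 83.7 − 20·log₁₀(22.7/1.8) = 83.7 − 22.02 = 61.68 dB(A).
cooling tower: 91.3 − 20·log₁₀(7.8/1.2) = 91.3 − 16.26 = 75.04 dB(A).
hydraulic press: 88.5 − 20·log₁₀(33.0/3.2) = 88.5 − 20.27 = 68.23 dB(A).
Σ 10^(L/10) = 4.006e+07 → L_total = 10·log₁₀(4.006e+07) = 76.03 dB(A).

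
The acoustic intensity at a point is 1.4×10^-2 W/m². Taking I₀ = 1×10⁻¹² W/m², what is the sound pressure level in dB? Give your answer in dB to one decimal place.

L = 10·log₁₀(I/I₀) = 10·log₁₀(1.4×10^-2/10⁻¹²) = 10·log₁₀(1.4×10^10).
L = 10·(0.1461 + 10) = 101.46 dB.

101.5 dB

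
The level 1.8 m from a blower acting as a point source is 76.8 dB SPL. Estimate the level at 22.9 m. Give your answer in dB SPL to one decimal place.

For a point source, L₂ = L₁ − 20·log₁₀(r₂/r₁).
L₂ = 76.8 − 20·log₁₀(22.9/1.8) = 76.8 − 22.091 = 54.71 dB SPL.

54.7 dB SPL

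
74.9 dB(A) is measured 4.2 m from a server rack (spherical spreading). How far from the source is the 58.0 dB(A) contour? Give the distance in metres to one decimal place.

29.4 m

The 16.9 dB drop corresponds to a distance ratio of 10^(16.9/20) for a point source.
r₂ = 4.2·10^((74.9−58.0)/20) = 4.2·10^(16.9/20) = 29.39 m.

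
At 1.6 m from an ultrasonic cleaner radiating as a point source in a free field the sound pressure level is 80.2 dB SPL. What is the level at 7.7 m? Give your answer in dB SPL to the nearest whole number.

Spherical spreading from a point source gives a 20·log₁₀(r₂/r₁) drop.
L₂ = 80.2 − 20·log₁₀(7.7/1.6) = 80.2 − 13.647 = 66.55 dB SPL.

67 dB SPL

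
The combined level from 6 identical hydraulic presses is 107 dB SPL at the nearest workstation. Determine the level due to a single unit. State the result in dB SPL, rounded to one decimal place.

99.2 dB SPL

6 equal contributions raise the level by 10·log₁₀ 6 = 7.782 dB, so each unit alone gives 107 − 7.782.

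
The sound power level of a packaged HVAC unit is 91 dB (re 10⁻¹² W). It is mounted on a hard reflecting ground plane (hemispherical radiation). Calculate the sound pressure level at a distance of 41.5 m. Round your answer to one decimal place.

50.7 dB

Free-field hemispherical radiation: L_p = L_w − 10·log₁₀(2π·r²), r = 41.5 m.
2π·r² = 1.082e+04 m², 10·log₁₀ of that is 40.343 dB.
L_p = 91 − 40.343 = 50.66 dB.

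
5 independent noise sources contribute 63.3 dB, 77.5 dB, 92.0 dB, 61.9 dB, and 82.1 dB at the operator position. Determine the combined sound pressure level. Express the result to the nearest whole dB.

Incoherent sources combine by intensity addition: L_total = 10·log₁₀(Σ 10^(L_i/10)).
Σ 10^(L/10) = 10^(63.3/10) + 10^(77.5/10) + 10^(92.0/10) + 10^(61.9/10) + 10^(82.1/10) = 1.807e+09.
L_total = 10·log₁₀(1.807e+09) = 92.57 dB.

93 dB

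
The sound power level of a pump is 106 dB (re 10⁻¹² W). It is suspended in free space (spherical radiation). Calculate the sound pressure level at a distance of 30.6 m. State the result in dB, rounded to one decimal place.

Free-field spherical radiation: L_p = L_w − 10·log₁₀(4π·r²), r = 30.6 m.
4π·r² = 1.177e+04 m², 10·log₁₀ of that is 40.707 dB.
L_p = 106 − 40.707 = 65.29 dB.

65.3 dB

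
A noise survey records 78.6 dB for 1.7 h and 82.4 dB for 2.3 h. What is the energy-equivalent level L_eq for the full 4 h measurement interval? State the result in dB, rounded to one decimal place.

81.2 dB

L_eq = 10·log₁₀[(1/T)·Σ tᵢ·10^(Lᵢ/10)] with T = 4 h.
Σ tᵢ·10^(Lᵢ/10) = 1.7·10^(78.6/10) + 2.3·10^(82.4/10) = 5.228e+08.
L_eq = 10·log₁₀(5.228e+08/4) = 81.16 dB.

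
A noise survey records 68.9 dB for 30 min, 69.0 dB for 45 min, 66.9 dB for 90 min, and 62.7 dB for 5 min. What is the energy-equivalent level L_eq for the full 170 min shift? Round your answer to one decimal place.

67.9 dB

The energy average is taken in the linear domain: L_eq = 10·log₁₀[(Σ tᵢ·10^(Lᵢ/10))/T], T = 170 min.
Σ tᵢ·10^(Lᵢ/10) = 30·10^(68.9/10) + 45·10^(69.0/10) + 90·10^(66.9/10) + 5·10^(62.7/10) = 1.040e+09.
L_eq = 10·log₁₀(1.040e+09/170) = 67.87 dB.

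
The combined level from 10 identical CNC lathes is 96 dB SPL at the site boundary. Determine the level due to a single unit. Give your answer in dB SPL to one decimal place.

For N identical incoherent sources L_total = L₁ + 10·log₁₀ N, so L₁ = 96 − 10·log₁₀(10) = 96 − 10.000.

86.0 dB SPL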